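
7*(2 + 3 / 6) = 35 / 2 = 17.50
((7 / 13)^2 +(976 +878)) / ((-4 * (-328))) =313375 / 221728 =1.41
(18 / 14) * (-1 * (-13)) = 16.71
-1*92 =-92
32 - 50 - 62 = -80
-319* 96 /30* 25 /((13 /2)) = -51040 /13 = -3926.15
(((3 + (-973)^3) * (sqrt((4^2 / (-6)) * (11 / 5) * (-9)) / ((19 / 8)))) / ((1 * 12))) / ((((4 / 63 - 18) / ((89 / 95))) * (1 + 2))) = 1147774473244 * sqrt(330) / 5099125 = 4089007.18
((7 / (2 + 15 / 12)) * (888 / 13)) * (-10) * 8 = -11769.94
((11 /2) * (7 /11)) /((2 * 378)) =1 /216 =0.00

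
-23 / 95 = -0.24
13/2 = 6.50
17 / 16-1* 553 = -8831 / 16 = -551.94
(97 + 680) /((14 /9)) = 999 /2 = 499.50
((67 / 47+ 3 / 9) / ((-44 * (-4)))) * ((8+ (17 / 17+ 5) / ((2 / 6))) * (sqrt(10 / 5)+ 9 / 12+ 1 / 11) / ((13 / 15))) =5735 / 22748+ 155 * sqrt(2) / 517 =0.68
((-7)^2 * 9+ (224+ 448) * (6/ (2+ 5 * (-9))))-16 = 14243/ 43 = 331.23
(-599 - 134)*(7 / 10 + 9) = -71101 / 10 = -7110.10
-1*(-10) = 10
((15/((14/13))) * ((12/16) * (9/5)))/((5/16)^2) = 33696/175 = 192.55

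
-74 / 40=-37 / 20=-1.85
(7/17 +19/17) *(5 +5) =260/17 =15.29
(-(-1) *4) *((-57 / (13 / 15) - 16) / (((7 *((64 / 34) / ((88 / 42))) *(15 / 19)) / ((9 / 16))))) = -3776839 / 101920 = -37.06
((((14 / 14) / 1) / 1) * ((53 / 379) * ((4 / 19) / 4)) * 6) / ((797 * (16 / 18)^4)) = 1043199 / 11753875456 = 0.00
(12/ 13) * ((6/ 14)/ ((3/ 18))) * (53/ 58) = 5724/ 2639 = 2.17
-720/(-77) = 720/77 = 9.35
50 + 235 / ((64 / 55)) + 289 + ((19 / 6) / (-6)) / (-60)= 4673911 / 8640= 540.96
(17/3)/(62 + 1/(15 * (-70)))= 5950/65099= 0.09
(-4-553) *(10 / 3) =-5570 / 3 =-1856.67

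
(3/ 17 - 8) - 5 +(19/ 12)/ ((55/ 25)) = -27161/ 2244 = -12.10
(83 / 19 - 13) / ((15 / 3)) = -164 / 95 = -1.73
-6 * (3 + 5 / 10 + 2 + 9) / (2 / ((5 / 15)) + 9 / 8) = -232 / 19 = -12.21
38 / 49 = 0.78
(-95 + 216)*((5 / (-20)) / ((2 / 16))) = -242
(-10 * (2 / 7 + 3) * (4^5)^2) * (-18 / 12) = 361758720 / 7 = 51679817.14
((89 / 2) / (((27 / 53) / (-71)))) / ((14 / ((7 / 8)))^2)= -334907 / 13824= -24.23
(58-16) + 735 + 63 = 840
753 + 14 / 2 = 760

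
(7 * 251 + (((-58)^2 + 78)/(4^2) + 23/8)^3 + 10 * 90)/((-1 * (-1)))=10362889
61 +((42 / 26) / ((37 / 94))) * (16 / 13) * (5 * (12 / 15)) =507769 / 6253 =81.20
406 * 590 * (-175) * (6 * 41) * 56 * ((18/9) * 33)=-38113880112000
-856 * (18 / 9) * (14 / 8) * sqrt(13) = -2996 * sqrt(13) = -10802.23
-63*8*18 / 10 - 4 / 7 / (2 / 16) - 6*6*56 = -102472 / 35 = -2927.77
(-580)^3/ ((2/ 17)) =-1658452000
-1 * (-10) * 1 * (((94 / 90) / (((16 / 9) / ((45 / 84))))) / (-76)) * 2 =-705 / 8512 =-0.08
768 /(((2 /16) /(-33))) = -202752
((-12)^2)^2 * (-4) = -82944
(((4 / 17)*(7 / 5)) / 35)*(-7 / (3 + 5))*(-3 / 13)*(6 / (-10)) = -63 / 55250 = -0.00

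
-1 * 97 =-97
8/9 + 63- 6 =521/9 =57.89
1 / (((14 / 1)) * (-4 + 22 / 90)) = -45 / 2366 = -0.02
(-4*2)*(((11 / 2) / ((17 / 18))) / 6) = -132 / 17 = -7.76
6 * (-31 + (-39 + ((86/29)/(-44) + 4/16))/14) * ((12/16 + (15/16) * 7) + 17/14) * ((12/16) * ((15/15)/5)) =-1037098485/4001536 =-259.18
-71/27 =-2.63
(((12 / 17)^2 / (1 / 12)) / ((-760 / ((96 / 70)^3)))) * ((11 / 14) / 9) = -14598144 / 8239931875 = -0.00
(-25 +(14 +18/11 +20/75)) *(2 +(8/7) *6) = -93062/1155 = -80.57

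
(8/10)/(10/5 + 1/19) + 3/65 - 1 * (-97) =3800/39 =97.44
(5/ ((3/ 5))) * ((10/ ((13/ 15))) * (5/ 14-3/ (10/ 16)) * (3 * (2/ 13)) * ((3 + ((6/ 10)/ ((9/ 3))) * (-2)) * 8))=-373200/ 91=-4101.10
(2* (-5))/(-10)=1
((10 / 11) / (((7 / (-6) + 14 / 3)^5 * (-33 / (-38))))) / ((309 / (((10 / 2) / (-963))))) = -60800 / 1815438710547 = -0.00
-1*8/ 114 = -4/ 57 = -0.07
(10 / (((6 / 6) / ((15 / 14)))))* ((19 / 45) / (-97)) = -95 / 2037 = -0.05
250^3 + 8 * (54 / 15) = 78125144 / 5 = 15625028.80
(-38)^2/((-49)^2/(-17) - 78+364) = 24548/2461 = 9.97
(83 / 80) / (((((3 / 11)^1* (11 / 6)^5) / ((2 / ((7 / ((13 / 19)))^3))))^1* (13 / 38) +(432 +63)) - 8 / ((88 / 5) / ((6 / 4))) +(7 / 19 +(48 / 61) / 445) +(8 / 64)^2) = 10313496620856 / 15202806056510729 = 0.00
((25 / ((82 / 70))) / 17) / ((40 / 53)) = 9275 / 5576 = 1.66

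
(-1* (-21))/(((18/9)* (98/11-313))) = -77/2230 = -0.03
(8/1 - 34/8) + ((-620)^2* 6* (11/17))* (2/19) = 202968045/1292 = 157096.01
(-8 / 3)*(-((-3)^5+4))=-1912 / 3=-637.33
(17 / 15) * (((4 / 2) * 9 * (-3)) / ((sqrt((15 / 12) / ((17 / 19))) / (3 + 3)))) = -3672 * sqrt(1615) / 475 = -310.67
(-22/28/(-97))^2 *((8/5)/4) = 0.00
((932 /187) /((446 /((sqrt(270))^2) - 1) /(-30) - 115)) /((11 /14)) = -26422200 /479114383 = -0.06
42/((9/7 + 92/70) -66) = -0.66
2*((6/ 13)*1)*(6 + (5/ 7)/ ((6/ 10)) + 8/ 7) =100/ 13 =7.69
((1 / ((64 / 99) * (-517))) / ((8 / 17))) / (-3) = 51 / 24064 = 0.00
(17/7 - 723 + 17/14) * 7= -10071/2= -5035.50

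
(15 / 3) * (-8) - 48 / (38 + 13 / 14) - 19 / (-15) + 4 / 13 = -168589 / 4251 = -39.66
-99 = -99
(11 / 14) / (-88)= -1 / 112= -0.01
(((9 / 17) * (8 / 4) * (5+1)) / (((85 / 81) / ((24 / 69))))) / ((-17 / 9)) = -629856 / 564995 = -1.11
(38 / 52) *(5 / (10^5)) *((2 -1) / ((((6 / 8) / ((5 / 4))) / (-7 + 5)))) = -0.00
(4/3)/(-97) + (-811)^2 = 191396807/291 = 657720.99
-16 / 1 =-16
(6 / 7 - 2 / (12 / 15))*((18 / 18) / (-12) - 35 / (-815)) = 1817 / 27384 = 0.07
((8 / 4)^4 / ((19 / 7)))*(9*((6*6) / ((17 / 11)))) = 399168 / 323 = 1235.81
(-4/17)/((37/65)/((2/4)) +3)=-0.06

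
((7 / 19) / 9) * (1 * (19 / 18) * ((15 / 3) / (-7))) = -5 / 162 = -0.03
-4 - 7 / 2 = -7.50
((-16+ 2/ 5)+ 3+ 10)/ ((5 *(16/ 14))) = -91/ 200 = -0.46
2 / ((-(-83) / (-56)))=-112 / 83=-1.35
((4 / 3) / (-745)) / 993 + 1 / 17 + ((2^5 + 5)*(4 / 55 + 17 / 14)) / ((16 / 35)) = 1384191715369 / 13280620320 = 104.23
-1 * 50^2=-2500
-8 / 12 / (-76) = 1 / 114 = 0.01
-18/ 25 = -0.72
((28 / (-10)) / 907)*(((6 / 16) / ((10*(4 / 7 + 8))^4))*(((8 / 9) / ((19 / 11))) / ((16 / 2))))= -184877 / 134003808000000000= -0.00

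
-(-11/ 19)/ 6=11/ 114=0.10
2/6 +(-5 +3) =-5/3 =-1.67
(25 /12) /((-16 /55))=-1375 /192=-7.16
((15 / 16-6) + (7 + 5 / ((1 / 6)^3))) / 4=17311 / 64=270.48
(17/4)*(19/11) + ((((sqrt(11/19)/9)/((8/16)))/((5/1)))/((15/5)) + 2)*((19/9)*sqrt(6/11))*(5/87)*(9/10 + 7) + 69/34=79*sqrt(66)*(sqrt(209) + 2565)/1162755 + 7009/748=10.79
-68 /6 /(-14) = 17 /21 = 0.81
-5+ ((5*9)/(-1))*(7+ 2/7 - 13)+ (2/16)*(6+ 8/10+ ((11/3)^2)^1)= 641777/2520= 254.67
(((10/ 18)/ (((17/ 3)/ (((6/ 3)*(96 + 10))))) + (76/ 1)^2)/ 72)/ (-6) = -73909/ 5508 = -13.42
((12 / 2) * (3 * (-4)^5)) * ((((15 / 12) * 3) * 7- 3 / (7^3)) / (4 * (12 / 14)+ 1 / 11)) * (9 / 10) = -8212140288 / 66395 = -123686.13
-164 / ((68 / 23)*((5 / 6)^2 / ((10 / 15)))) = -22632 / 425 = -53.25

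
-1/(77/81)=-81/77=-1.05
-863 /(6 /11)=-9493 /6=-1582.17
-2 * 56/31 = -112/31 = -3.61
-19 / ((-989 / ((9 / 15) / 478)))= 57 / 2363710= 0.00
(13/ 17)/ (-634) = -13/ 10778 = -0.00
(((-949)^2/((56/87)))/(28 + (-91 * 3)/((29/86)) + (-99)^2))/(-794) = -2272216323/11630137232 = -0.20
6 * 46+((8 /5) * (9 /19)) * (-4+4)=276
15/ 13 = 1.15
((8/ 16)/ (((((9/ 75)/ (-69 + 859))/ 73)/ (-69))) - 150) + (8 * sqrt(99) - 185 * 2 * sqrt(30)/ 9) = -16580275 - 370 * sqrt(30)/ 9 + 24 * sqrt(11) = -16580420.58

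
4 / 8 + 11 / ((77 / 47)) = 101 / 14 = 7.21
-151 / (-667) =151 / 667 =0.23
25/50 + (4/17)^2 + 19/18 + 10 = 11.61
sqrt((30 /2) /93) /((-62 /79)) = -79 * sqrt(155) /1922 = -0.51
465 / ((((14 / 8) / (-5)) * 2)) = -4650 / 7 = -664.29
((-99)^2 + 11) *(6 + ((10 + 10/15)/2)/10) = 64105.07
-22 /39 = -0.56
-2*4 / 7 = -1.14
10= 10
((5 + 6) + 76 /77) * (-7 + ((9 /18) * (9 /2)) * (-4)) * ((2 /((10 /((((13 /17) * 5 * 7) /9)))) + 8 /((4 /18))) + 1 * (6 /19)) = -1584591632 /223839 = -7079.16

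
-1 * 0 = 0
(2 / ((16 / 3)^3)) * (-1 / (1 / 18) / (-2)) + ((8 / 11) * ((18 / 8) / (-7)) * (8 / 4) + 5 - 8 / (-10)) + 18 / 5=7136627 / 788480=9.05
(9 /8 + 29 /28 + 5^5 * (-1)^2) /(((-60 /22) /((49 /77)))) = -175121 /240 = -729.67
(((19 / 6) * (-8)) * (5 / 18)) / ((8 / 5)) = -475 / 108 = -4.40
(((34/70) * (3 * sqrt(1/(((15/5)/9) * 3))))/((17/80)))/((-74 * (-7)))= 24/1813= 0.01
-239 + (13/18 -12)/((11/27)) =-5867/22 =-266.68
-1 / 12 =-0.08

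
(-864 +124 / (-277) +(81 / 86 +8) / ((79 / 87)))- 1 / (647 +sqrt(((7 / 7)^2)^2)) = -521091682237 / 609747912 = -854.60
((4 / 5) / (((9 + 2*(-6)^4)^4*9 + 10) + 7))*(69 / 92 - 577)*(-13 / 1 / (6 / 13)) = 461 / 14624076963324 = 0.00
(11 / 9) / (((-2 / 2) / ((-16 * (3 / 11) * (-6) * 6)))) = -192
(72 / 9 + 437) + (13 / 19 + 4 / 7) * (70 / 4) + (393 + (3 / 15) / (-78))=3186193 / 3705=859.97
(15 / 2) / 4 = 15 / 8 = 1.88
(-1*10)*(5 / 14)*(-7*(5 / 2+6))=425 / 2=212.50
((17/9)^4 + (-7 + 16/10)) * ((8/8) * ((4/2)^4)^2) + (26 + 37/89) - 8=5532362467/2919645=1894.88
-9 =-9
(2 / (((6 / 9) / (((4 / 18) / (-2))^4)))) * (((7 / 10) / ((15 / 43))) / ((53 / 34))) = 5117 / 8693325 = 0.00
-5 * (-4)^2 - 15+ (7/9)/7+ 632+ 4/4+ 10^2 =638.11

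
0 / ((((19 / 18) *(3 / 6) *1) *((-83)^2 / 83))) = 0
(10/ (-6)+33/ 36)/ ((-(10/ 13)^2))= 507/ 400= 1.27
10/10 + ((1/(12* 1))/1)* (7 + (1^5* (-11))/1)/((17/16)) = 35/51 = 0.69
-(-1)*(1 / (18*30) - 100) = -100.00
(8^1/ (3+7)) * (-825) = -660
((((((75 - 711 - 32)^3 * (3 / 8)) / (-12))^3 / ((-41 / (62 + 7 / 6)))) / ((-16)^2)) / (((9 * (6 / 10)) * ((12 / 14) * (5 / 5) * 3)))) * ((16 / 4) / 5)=-268031286136747841050091 / 956448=-280236130073718425.94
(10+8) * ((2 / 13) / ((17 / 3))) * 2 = 216 / 221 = 0.98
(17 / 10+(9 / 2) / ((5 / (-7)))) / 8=-23 / 40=-0.58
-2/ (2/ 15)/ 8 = -15/ 8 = -1.88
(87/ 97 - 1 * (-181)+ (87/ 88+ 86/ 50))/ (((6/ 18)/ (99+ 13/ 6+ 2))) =24385395437/ 426800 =57135.42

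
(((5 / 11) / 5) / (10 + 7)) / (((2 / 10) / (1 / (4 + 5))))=5 / 1683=0.00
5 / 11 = 0.45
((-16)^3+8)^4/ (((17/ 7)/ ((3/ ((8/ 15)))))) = 10996744008660480/ 17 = 646867294627087.06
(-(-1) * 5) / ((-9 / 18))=-10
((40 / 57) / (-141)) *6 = -80 / 2679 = -0.03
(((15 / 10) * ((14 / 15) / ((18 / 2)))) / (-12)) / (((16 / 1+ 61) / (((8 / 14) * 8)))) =-8 / 10395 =-0.00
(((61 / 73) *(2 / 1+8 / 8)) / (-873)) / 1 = -61 / 21243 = -0.00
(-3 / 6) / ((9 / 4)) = -0.22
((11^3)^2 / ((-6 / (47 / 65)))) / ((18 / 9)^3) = -83263367 / 3120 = -26686.98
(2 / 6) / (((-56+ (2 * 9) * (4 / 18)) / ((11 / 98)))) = -11 / 15288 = -0.00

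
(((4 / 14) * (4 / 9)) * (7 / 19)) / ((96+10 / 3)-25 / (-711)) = 632 / 1342369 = 0.00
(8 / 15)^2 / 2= 32 / 225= 0.14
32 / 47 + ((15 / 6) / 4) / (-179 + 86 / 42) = 946361 / 1397216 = 0.68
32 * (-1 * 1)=-32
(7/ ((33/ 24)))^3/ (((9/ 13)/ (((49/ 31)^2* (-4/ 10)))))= -10963004416/ 57559095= -190.47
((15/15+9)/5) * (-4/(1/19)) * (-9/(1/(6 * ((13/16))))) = 6669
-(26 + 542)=-568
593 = 593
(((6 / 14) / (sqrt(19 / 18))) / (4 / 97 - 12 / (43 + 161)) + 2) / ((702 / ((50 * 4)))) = 200 / 351 - 164900 * sqrt(38) / 150423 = -6.19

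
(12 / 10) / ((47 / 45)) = 54 / 47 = 1.15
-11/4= -2.75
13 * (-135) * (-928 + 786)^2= -35387820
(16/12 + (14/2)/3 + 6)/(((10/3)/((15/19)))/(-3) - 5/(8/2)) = -1044/287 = -3.64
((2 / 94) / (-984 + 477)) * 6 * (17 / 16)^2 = -289 / 1016704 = -0.00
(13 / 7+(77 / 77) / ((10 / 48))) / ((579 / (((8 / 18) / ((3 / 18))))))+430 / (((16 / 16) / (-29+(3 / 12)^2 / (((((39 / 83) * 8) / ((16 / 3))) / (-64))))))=-11784140818 / 790335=-14910.31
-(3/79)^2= -9/6241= -0.00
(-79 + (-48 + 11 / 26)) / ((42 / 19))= -20843 / 364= -57.26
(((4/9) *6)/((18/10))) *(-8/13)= -0.91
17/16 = 1.06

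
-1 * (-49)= 49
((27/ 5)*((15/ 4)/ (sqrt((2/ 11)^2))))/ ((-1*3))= -297/ 8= -37.12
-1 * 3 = -3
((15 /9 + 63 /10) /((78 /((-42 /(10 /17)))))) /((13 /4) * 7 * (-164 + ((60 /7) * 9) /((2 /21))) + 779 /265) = -1507373 /3038374170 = -0.00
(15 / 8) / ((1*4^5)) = 15 / 8192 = 0.00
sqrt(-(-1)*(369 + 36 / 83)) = 3*sqrt(282781) / 83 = 19.22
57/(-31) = -1.84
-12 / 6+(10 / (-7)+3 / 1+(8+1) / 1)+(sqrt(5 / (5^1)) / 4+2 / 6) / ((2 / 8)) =229 / 21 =10.90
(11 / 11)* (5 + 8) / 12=1.08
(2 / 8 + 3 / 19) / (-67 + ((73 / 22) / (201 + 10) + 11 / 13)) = -935363 / 151664498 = -0.01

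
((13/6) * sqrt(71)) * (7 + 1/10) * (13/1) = 11999 * sqrt(71)/60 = 1685.09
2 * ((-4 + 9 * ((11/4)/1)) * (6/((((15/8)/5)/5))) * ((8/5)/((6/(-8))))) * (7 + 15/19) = -3144704/57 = -55170.25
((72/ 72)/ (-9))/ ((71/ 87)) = -0.14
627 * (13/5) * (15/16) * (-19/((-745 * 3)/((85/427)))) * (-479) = -1261098267/1017968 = -1238.84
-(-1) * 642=642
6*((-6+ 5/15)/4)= -17/2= -8.50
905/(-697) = -1.30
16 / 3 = 5.33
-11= -11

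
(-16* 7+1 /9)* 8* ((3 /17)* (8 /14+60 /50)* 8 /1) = -2238.53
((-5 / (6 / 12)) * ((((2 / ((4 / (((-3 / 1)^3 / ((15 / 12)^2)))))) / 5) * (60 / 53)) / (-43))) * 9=-46656 / 11395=-4.09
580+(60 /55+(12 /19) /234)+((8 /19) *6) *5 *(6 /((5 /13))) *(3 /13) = 5107150 /8151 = 626.57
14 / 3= 4.67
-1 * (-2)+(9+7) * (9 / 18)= 10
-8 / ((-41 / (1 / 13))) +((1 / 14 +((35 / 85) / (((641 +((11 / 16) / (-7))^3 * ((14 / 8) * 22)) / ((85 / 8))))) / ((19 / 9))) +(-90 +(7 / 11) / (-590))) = -591269092850508232 / 6576129879434115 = -89.91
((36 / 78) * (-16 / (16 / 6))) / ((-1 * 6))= 6 / 13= 0.46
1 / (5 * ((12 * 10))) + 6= 3601 / 600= 6.00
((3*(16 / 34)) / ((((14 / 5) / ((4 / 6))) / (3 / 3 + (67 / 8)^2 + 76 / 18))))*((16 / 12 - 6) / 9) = -217045 / 16524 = -13.14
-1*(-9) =9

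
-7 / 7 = -1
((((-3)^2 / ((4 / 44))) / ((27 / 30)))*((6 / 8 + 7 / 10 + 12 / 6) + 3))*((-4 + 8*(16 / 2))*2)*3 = 255420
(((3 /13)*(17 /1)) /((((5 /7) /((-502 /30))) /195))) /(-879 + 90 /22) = 328559 /16040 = 20.48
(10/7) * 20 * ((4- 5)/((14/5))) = -500/49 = -10.20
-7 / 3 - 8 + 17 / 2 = -11 / 6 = -1.83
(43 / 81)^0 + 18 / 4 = 11 / 2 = 5.50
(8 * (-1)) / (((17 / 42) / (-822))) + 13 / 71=19609853 / 1207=16246.77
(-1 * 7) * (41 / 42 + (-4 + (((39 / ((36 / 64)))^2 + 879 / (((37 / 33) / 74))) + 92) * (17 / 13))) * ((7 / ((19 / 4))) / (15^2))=-1886569034 / 500175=-3771.82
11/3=3.67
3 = 3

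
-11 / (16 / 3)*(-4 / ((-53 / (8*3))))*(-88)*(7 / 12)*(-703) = -7145292 / 53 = -134816.83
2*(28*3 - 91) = -14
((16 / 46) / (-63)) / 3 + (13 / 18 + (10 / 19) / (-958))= 56956093 / 79124094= 0.72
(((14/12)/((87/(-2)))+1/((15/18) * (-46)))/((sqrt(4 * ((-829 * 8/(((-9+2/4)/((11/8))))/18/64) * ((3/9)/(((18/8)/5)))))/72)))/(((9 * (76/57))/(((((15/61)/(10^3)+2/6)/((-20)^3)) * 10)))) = 167137 * sqrt(2325345)/3198489250000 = 0.00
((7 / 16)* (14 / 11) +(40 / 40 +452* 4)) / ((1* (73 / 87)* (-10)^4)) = 13853967 / 64240000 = 0.22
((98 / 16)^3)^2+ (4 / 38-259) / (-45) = 11835590043191 / 224133120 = 52806.07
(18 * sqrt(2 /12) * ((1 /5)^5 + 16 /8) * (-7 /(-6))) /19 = 2303 * sqrt(6) /6250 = 0.90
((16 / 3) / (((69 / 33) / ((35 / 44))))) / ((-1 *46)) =-70 / 1587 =-0.04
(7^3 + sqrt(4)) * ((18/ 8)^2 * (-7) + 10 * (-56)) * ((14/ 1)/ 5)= -4601541/ 8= -575192.62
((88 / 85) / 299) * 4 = 352 / 25415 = 0.01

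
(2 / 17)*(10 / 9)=0.13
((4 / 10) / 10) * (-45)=-9 / 5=-1.80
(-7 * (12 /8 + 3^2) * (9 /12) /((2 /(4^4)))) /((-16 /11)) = 4851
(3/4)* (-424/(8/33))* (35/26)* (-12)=550935/26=21189.81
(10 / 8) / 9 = 0.14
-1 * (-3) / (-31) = -3 / 31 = -0.10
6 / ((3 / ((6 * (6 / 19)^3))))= 2592 / 6859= 0.38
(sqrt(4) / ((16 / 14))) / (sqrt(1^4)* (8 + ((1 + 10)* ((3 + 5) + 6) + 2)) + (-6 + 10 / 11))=77 / 6992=0.01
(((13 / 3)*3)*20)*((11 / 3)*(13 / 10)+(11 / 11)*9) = 10738 / 3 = 3579.33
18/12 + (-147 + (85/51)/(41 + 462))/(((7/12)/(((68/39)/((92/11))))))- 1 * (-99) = 302986009/6316674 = 47.97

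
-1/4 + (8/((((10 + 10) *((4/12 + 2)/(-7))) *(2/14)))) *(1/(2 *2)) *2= -89/20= -4.45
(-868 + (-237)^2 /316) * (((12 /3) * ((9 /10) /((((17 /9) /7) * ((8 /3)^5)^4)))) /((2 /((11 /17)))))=-60043672167251157 /6663886296627575521280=-0.00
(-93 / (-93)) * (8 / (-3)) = -8 / 3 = -2.67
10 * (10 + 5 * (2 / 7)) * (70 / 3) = 8000 / 3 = 2666.67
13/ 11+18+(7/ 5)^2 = 5814/ 275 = 21.14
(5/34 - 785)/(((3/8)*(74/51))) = -53370/37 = -1442.43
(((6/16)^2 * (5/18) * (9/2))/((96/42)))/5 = 63/4096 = 0.02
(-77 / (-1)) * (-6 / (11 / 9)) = -378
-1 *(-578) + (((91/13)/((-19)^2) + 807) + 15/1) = 505407/361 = 1400.02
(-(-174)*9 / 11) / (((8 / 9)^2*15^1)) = 21141 / 1760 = 12.01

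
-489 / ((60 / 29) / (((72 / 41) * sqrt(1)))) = -85086 / 205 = -415.05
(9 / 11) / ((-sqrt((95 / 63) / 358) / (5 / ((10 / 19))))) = -27*sqrt(238070) / 110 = -119.76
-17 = -17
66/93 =22/31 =0.71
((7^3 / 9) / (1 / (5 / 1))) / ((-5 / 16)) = -5488 / 9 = -609.78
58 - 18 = 40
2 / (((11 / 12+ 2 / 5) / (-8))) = -960 / 79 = -12.15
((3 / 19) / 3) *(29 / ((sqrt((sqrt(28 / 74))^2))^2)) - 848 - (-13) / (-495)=-111128483 / 131670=-843.99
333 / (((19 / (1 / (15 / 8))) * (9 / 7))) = 2072 / 285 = 7.27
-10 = -10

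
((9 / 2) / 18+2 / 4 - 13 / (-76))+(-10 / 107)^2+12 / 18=2083669 / 1305186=1.60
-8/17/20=-2/85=-0.02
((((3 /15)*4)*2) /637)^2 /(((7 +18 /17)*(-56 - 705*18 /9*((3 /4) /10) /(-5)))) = -256 /11396022365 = -0.00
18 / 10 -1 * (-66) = 67.80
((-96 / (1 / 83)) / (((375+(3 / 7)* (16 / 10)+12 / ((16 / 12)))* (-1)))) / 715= 2324 / 80223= 0.03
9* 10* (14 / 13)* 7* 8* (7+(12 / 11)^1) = 6279840 / 143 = 43914.97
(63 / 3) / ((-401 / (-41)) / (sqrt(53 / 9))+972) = 202062924 / 9352465967- 115087 * sqrt(53) / 9352465967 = 0.02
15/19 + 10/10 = 34/19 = 1.79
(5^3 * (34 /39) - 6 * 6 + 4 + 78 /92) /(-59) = -139613 /105846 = -1.32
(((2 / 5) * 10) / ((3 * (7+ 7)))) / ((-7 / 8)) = -16 / 147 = -0.11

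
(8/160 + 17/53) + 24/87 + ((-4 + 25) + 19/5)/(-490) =0.60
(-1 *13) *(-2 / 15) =26 / 15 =1.73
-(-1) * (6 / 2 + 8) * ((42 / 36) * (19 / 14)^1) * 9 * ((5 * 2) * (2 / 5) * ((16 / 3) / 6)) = 1672 / 3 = 557.33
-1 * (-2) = 2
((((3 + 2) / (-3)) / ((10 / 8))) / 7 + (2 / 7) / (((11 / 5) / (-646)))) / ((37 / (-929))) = 18044896 / 8547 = 2111.25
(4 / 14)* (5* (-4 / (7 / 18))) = -720 / 49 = -14.69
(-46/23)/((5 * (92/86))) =-43/115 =-0.37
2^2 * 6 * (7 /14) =12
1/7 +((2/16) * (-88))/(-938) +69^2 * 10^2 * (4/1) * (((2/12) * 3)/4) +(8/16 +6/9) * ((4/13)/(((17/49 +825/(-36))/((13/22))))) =238050.15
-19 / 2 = -9.50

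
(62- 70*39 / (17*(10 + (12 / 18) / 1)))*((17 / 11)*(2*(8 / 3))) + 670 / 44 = 2413 / 6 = 402.17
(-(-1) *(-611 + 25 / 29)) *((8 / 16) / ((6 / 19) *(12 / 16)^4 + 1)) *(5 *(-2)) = 43031808 / 15515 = 2773.56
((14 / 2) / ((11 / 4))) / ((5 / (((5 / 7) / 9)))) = 4 / 99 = 0.04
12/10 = 1.20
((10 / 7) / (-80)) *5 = -5 / 56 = -0.09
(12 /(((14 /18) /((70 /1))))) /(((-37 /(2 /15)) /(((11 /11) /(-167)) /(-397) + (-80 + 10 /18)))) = 758460416 /2453063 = 309.19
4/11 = 0.36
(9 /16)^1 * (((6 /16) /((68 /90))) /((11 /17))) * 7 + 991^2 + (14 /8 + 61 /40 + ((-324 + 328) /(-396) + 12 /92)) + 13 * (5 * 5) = 2863299929939 /2914560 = 982412.42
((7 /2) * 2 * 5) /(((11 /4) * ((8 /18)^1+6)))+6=2544 /319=7.97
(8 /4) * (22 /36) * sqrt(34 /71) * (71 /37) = 11 * sqrt(2414) /333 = 1.62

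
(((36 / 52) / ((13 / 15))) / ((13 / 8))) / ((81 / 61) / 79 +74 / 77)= 400748040 / 797166071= 0.50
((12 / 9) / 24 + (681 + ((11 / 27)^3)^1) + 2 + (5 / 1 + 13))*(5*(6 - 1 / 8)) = 6486097525 / 314928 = 20595.49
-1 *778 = -778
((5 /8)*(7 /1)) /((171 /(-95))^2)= 875 /648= 1.35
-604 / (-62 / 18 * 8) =1359 / 62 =21.92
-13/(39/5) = -5/3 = -1.67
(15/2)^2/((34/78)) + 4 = 9047/68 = 133.04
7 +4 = 11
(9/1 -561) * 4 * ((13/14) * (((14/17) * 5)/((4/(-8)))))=287040/17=16884.71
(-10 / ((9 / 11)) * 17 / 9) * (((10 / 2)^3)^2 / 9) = -29218750 / 729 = -40080.59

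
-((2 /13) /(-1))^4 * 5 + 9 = 256969 /28561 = 9.00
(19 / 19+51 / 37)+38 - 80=-1466 / 37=-39.62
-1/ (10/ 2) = -1/ 5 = -0.20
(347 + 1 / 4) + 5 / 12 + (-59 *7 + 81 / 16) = -2893 / 48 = -60.27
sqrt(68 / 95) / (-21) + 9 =9 - 2 * sqrt(1615) / 1995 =8.96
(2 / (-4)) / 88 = -1 / 176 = -0.01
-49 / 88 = -0.56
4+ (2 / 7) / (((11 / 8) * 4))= 4.05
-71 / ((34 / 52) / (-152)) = 280592 / 17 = 16505.41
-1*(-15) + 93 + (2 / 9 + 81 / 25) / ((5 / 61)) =169019 / 1125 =150.24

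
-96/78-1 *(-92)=1180/13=90.77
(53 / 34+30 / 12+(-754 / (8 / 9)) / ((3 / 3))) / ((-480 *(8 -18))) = -0.18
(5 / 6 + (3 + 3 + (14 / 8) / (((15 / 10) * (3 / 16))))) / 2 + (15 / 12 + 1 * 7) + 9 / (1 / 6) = 619 / 9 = 68.78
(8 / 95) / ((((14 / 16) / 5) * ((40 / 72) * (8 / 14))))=144 / 95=1.52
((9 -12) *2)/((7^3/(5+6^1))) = -66/343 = -0.19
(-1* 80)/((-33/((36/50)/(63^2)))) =32/72765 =0.00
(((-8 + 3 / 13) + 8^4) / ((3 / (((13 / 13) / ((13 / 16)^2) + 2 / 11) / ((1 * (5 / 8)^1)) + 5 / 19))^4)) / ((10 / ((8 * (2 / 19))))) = 32518107988850659635670487896 / 97311452881400511043021875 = 334.17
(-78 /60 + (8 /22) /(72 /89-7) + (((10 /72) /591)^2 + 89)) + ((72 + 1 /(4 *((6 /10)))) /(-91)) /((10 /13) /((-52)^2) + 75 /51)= 245055472912359263237 /2813488144248252240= 87.10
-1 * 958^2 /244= -229441 /61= -3761.33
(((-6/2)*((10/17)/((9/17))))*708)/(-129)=2360/129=18.29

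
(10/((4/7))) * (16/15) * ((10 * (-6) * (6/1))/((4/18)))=-30240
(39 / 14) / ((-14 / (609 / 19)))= -3393 / 532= -6.38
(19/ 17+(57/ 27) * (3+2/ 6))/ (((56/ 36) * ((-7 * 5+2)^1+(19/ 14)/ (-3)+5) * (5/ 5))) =-3743/ 20315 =-0.18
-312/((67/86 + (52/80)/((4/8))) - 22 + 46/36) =1207440/72149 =16.74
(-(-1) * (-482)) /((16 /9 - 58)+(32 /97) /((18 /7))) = 210393 /24485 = 8.59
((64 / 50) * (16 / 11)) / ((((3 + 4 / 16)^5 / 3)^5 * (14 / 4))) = 280159925619463815168 / 13583589278618622082109173909025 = 0.00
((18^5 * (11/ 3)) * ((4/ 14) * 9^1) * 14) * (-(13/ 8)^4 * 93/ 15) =-1725287954247/ 160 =-10783049714.04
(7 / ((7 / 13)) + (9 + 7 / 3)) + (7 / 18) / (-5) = 2183 / 90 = 24.26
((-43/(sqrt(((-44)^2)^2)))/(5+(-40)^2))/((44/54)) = -387/22786720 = -0.00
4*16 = 64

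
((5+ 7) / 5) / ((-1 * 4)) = -3 / 5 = -0.60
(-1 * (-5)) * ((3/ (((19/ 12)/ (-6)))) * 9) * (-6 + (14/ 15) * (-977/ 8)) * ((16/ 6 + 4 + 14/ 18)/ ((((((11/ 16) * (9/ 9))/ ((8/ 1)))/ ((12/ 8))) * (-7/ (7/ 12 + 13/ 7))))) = -28476940320/ 10241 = -2780679.65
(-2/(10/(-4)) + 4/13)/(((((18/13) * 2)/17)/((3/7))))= 102/35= 2.91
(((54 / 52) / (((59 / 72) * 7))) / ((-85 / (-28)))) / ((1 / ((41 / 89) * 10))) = 318816 / 1160471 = 0.27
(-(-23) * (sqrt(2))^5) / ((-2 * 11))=-5.91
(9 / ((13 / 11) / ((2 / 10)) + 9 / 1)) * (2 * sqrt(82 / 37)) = 99 * sqrt(3034) / 3034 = 1.80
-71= -71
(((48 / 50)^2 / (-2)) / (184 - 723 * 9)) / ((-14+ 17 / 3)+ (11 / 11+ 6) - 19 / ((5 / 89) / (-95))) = 864 / 380893568125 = 0.00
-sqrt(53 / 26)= -sqrt(1378) / 26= -1.43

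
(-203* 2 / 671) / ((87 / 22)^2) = -616 / 15921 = -0.04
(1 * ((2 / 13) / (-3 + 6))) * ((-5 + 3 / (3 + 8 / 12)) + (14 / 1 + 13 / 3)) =934 / 1287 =0.73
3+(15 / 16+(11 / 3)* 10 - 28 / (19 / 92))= -86617 / 912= -94.97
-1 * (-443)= 443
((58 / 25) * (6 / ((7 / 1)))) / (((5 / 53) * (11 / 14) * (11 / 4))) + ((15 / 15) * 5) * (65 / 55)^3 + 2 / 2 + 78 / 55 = 20.43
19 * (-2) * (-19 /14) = 361 /7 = 51.57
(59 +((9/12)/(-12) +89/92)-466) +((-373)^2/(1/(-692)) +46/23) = -35430183331/368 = -96277672.10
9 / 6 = 3 / 2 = 1.50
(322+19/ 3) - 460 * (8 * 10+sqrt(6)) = -109415/ 3 - 460 * sqrt(6) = -37598.43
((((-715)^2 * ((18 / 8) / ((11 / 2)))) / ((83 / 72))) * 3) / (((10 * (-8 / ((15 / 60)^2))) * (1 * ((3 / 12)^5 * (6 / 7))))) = -42162120 / 83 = -507977.35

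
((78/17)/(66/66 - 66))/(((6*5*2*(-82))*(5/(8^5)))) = 8192/87125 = 0.09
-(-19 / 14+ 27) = -359 / 14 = -25.64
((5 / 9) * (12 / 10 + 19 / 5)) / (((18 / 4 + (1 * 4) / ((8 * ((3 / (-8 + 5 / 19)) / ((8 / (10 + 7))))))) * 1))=3230 / 4527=0.71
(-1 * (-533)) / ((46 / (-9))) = -4797 / 46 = -104.28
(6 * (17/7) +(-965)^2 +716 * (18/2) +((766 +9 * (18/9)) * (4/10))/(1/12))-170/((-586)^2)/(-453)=2562873987649553/2722271790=941446.77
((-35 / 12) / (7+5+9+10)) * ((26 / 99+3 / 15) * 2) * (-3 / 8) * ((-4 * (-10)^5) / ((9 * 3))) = 40075000 / 82863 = 483.63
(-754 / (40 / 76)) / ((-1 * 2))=7163 / 10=716.30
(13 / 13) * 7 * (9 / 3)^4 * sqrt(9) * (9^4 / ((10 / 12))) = 66961566 / 5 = 13392313.20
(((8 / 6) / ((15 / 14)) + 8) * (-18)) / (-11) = 832 / 55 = 15.13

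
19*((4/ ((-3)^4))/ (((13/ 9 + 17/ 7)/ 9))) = 133/ 61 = 2.18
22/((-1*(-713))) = 22/713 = 0.03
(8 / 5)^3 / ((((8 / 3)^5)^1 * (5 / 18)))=2187 / 20000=0.11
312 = 312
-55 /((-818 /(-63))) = -3465 /818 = -4.24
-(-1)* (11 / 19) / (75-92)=-0.03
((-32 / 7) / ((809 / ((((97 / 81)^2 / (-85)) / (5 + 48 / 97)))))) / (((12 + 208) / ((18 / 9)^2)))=29205536 / 92581758093825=0.00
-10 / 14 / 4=-5 / 28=-0.18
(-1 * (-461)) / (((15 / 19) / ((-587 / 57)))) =-270607 / 45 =-6013.49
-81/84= -27/28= -0.96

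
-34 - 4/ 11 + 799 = 8411/ 11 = 764.64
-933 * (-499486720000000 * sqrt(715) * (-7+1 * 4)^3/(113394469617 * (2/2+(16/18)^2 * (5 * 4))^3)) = -247662724591964160000000 * sqrt(715)/10587720924471913651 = -625476.77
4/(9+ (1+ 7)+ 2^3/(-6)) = 12/47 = 0.26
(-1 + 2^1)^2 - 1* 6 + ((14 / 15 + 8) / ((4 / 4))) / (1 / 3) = 109 / 5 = 21.80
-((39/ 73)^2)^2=-2313441/ 28398241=-0.08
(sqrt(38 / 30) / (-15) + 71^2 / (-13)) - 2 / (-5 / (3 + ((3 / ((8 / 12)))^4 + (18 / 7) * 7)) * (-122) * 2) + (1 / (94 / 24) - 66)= -2708680787 / 5963360 - sqrt(285) / 225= -454.30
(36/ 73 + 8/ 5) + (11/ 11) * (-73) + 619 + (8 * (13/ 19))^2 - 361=28600169/ 131765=217.05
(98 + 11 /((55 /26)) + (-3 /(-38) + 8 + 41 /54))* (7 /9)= 2011646 /23085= 87.14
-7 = -7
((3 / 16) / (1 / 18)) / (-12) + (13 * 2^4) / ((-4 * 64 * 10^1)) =-29 / 80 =-0.36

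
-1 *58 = -58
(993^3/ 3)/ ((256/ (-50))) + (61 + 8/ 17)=-138712309315/ 2176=-63746465.68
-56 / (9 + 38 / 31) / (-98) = 124 / 2219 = 0.06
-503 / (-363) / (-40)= -503 / 14520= -0.03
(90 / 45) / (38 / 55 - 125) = -110 / 6837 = -0.02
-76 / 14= -38 / 7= -5.43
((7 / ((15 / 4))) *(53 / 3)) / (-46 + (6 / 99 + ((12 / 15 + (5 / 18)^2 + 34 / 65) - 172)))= -7639632 / 50163461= -0.15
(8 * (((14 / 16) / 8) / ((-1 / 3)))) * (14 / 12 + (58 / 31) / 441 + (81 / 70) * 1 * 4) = -792847 / 52080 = -15.22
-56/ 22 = -28/ 11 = -2.55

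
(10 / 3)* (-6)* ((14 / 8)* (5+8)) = -455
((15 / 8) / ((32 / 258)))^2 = 228.53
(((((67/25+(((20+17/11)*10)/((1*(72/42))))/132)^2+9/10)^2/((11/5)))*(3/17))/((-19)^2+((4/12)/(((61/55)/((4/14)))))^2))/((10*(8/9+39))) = 0.00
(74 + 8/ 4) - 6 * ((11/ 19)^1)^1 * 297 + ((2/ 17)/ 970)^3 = -10177473768617731/ 10649410816375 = -955.68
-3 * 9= -27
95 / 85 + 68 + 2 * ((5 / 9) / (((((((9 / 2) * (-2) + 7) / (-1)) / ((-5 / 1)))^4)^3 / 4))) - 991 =20679736549 / 78336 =263987.65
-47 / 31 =-1.52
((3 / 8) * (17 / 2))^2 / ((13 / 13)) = 2601 / 256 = 10.16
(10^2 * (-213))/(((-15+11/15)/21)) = 3354750/107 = 31352.80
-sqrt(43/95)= -sqrt(4085)/95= -0.67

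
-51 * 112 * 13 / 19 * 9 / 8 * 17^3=-410422194 / 19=-21601168.11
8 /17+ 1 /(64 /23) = 903 /1088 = 0.83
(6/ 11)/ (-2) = -3/ 11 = -0.27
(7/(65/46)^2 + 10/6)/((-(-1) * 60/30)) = 65561/25350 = 2.59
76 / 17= 4.47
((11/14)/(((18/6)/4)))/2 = 11/21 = 0.52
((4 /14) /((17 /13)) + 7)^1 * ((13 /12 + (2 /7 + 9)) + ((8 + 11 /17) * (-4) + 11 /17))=-28914799 /169932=-170.16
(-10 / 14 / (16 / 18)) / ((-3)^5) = 5 / 1512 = 0.00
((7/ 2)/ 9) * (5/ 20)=7/ 72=0.10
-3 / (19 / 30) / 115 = -18 / 437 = -0.04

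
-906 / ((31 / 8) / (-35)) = 8183.23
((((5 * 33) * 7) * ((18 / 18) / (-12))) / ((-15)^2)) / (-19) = 77 / 3420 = 0.02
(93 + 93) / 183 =62 / 61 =1.02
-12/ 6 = -2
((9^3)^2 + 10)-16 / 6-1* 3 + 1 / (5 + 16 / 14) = 68556469 / 129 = 531445.50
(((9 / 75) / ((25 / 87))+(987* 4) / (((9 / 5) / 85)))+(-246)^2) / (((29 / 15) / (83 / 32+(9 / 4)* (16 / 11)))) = 191231713379 / 255200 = 749340.57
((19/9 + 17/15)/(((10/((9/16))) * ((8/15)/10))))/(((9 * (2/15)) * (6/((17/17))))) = 365/768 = 0.48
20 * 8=160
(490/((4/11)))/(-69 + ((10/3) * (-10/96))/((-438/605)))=-42494760/2160859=-19.67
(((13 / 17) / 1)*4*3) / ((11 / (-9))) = -7.51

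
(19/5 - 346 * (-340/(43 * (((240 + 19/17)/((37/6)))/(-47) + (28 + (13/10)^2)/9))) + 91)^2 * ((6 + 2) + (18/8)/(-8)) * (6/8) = 53461024838146930471317842589/6372896655765617472800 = 8388810.89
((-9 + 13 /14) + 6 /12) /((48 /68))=-901 /84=-10.73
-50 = -50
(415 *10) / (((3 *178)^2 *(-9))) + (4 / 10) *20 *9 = 92388469 / 1283202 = 72.00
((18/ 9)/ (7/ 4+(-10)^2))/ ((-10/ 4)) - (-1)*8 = 16264/ 2035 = 7.99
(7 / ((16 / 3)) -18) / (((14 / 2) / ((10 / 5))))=-267 / 56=-4.77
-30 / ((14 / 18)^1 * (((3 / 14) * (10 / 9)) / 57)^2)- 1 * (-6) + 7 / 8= -88424509 / 40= -2210612.72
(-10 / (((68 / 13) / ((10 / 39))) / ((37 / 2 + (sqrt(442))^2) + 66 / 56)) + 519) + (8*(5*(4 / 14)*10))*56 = 3185719 / 476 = 6692.69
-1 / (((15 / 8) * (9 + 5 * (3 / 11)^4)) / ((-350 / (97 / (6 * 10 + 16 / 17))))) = 606723040 / 46704627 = 12.99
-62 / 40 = -31 / 20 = -1.55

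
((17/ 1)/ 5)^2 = 11.56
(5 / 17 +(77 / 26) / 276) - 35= -4232531 / 121992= -34.70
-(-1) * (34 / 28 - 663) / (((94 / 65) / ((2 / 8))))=-602225 / 5264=-114.40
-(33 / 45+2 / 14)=-92 / 105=-0.88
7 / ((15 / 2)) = 14 / 15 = 0.93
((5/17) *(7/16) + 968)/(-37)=-263331/10064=-26.17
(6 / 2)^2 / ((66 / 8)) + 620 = 6832 / 11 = 621.09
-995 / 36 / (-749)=995 / 26964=0.04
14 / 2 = 7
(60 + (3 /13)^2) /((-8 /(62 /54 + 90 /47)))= -77809 /3384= -22.99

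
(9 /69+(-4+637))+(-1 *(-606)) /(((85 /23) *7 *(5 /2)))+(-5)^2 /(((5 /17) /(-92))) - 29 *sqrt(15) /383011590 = -491120402 /68425 - 29 *sqrt(15) /383011590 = -7177.50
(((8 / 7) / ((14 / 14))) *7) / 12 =2 / 3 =0.67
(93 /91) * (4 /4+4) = 465 /91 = 5.11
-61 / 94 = -0.65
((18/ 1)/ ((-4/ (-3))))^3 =19683/ 8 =2460.38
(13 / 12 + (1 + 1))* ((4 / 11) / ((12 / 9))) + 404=17813 / 44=404.84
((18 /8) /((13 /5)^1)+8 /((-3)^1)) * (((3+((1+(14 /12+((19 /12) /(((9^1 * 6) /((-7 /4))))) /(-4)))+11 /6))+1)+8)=-46651901 /1617408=-28.84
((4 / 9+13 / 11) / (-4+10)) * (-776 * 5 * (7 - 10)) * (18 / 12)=156170 / 33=4732.42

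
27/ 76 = 0.36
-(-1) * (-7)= -7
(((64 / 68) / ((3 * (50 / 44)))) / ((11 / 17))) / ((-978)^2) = 8 / 17934075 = 0.00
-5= -5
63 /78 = 21 /26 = 0.81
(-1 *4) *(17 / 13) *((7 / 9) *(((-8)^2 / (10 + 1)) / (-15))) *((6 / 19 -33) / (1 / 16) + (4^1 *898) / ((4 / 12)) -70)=5894113792 / 366795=16069.23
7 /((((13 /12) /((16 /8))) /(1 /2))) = 84 /13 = 6.46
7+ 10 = 17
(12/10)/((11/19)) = 114/55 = 2.07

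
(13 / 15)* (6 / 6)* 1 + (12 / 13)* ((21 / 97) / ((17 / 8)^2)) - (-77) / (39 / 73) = 792846962 / 5466435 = 145.04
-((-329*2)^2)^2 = -187457825296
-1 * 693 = -693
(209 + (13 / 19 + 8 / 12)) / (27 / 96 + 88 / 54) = 3453120 / 31369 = 110.08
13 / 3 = 4.33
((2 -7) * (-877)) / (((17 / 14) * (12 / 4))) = 61390 / 51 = 1203.73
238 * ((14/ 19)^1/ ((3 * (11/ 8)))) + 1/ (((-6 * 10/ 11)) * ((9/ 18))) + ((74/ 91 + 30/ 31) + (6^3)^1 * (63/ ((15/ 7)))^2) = 5505160166767/ 29479450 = 186745.69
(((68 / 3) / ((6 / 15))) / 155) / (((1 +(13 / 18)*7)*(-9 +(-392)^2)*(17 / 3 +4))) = 612 / 15056807105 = 0.00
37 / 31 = 1.19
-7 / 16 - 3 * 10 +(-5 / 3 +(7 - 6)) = -1493 / 48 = -31.10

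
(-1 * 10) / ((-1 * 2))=5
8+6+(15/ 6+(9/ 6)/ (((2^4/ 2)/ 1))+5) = 21.69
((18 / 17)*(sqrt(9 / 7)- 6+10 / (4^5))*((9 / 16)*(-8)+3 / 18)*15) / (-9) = -199355 / 4352+390*sqrt(7) / 119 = -37.14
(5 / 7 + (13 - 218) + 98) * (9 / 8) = -837 / 7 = -119.57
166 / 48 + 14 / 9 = 361 / 72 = 5.01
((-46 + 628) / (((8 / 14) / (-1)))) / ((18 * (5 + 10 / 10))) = -679 / 72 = -9.43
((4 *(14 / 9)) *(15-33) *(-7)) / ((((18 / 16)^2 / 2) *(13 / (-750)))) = -25088000 / 351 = -71475.78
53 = 53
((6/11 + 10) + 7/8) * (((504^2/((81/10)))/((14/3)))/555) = 56280/407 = 138.28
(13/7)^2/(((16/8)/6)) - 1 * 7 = 164/49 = 3.35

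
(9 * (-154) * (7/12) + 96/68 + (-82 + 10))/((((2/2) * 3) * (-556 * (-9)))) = -1107/18904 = -0.06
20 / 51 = 0.39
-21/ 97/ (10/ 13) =-273/ 970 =-0.28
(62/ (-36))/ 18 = -31/ 324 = -0.10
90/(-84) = -15/14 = -1.07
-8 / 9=-0.89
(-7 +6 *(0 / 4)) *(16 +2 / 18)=-112.78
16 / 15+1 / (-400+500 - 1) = 533 / 495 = 1.08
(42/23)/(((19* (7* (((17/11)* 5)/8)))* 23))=528/854335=0.00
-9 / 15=-3 / 5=-0.60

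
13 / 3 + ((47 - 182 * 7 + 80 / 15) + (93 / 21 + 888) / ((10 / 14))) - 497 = -6974 / 15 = -464.93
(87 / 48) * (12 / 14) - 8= -361 / 56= -6.45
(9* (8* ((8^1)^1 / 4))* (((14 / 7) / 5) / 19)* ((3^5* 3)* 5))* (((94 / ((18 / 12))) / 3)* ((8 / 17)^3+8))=174619597824 / 93347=1870650.35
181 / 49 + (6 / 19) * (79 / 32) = 66637 / 14896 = 4.47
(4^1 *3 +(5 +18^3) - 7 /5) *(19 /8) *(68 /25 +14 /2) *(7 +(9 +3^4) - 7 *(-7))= 19708809.52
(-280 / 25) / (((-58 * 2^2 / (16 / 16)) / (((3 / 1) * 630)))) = 2646 / 29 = 91.24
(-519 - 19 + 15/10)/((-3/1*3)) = 1073/18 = 59.61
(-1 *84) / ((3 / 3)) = -84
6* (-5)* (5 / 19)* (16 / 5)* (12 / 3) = -1920 / 19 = -101.05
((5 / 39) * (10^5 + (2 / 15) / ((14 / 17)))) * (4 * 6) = 84000136 / 273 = 307692.81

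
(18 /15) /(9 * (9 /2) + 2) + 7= 2987 /425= 7.03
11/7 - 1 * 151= -1046/7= -149.43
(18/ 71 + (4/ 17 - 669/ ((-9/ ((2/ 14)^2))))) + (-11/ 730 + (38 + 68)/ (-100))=301385377/ 323807925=0.93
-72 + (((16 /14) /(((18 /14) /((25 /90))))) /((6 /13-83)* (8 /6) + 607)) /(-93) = -72.00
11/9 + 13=128/9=14.22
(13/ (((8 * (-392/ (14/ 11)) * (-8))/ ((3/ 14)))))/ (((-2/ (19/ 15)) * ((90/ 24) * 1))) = -247/ 10348800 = -0.00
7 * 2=14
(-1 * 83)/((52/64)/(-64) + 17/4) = -84992/4339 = -19.59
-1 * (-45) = 45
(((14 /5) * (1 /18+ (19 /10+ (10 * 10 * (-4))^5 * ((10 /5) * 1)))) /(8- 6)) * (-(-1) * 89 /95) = -574156799999945176 /21375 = -26861136842102.70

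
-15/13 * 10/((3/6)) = -300/13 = -23.08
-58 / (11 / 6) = -348 / 11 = -31.64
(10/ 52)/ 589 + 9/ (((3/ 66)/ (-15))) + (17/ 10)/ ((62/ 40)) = -45465779/ 15314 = -2968.90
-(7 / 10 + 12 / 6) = -27 / 10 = -2.70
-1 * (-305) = 305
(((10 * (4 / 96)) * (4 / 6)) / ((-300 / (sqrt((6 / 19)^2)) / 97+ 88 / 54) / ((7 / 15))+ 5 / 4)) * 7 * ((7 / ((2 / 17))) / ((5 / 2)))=-1131214 / 397085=-2.85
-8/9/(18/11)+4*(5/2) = 766/81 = 9.46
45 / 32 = 1.41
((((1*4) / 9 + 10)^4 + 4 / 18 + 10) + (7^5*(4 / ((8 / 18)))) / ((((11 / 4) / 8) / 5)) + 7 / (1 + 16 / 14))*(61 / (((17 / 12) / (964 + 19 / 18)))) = 1691697121784304806 / 18403605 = 91922051238.56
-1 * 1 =-1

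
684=684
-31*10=-310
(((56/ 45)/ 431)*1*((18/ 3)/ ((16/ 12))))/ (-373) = -28/ 803815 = -0.00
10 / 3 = 3.33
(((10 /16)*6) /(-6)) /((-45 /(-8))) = -1 /9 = -0.11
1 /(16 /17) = 17 /16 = 1.06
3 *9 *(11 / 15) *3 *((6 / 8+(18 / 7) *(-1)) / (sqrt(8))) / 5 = -7.65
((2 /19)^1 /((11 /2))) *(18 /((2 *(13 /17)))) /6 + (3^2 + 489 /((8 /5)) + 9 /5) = 34393149 /108680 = 316.46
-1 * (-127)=127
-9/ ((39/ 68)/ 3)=-612/ 13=-47.08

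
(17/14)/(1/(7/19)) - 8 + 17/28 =-3695/532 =-6.95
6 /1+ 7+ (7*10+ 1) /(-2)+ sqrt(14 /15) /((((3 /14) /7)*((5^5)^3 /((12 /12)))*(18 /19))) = -45 /2+ 931*sqrt(210) /12359619140625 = -22.50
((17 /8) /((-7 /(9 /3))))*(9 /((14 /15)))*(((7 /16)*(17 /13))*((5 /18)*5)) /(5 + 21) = -325125 /1211392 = -0.27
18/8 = 9/4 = 2.25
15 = 15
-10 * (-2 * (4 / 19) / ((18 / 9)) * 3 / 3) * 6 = 240 / 19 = 12.63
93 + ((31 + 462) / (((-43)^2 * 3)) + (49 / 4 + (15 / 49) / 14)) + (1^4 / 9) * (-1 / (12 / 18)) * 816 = -233179577 / 7610484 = -30.64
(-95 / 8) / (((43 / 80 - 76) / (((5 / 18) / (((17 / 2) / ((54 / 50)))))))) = 570 / 102629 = 0.01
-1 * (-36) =36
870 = 870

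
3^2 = 9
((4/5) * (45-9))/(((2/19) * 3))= 456/5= 91.20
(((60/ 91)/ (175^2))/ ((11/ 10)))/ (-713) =-24/ 874298425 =-0.00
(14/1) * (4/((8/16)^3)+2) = 476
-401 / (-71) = 401 / 71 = 5.65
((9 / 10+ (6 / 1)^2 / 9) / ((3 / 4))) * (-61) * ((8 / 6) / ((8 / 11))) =-32879 / 45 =-730.64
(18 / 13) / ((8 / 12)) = 27 / 13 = 2.08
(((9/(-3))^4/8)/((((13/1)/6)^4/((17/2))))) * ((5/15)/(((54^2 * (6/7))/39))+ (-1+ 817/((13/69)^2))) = 3470646752457/38614472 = 89879.43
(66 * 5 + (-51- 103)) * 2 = 352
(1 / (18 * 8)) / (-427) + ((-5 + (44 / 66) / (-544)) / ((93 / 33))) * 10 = -575054237 / 32404176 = -17.75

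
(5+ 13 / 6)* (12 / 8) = 43 / 4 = 10.75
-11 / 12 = -0.92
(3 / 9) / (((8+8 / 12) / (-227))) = -227 / 26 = -8.73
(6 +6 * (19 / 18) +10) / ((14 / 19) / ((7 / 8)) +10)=2.06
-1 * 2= -2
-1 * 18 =-18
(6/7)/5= 6/35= 0.17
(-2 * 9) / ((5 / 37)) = -666 / 5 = -133.20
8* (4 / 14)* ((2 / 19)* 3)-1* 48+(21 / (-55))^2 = -18962547 / 402325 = -47.13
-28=-28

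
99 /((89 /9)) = 891 /89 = 10.01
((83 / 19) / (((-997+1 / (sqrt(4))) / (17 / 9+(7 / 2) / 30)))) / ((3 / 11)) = -17347 / 538110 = -0.03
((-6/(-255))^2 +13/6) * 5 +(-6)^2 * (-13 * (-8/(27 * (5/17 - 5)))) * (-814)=69350471/2890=23996.70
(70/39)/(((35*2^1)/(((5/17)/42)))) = 5/27846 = 0.00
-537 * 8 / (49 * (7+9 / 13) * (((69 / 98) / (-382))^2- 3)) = 3.80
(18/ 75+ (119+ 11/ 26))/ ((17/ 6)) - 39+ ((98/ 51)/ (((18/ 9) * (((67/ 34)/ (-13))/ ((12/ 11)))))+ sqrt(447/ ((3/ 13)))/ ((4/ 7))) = -14986684/ 4071925+ 7 * sqrt(1937)/ 4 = 73.34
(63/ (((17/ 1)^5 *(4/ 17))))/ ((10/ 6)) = 189/ 1670420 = 0.00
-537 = -537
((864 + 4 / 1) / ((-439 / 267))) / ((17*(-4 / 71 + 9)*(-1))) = 16454676 / 4739005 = 3.47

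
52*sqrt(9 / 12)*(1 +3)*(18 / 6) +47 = 47 +312*sqrt(3) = 587.40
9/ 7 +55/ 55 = 16/ 7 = 2.29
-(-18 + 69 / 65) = 1101 / 65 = 16.94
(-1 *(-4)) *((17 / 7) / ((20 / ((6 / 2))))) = 51 / 35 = 1.46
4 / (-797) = -4 / 797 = -0.01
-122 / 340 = -61 / 170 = -0.36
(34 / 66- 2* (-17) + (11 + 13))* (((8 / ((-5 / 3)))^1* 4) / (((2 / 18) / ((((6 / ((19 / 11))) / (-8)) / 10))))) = 208548 / 475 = 439.05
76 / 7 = 10.86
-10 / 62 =-5 / 31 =-0.16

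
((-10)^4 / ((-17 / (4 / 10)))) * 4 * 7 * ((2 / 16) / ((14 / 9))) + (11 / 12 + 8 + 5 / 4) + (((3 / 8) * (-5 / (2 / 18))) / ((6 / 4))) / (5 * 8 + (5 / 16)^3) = -34073641 / 65586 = -519.53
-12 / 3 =-4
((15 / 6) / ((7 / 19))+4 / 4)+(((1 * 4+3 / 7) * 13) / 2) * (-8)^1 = -222.50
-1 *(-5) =5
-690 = -690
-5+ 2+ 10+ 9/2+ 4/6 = 12.17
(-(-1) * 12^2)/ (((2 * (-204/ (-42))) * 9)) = 28/ 17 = 1.65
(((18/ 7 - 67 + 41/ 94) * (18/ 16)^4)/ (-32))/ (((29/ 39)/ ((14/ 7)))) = 10774297053/ 1250557952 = 8.62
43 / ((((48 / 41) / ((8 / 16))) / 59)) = 104017 / 96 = 1083.51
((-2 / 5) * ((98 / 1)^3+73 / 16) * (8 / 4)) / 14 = -3011829 / 56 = -53782.66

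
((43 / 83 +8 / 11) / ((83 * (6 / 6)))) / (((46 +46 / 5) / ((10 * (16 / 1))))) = 75800 / 1742917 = 0.04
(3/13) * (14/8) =21/52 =0.40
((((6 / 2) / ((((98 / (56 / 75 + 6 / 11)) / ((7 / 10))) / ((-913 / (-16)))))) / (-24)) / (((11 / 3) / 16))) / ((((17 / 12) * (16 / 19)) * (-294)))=0.00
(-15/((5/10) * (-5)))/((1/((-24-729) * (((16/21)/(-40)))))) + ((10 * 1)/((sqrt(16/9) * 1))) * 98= 28737/35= 821.06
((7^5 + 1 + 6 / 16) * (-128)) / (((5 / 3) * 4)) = -1613604 / 5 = -322720.80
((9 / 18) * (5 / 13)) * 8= 20 / 13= 1.54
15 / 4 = 3.75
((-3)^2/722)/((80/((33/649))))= 27/3407840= 0.00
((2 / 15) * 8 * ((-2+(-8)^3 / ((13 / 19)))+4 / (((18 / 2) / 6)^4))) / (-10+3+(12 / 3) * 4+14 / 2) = -789242 / 15795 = -49.97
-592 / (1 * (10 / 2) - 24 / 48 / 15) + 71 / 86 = -1516781 / 12814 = -118.37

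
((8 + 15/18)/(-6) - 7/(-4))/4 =5/72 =0.07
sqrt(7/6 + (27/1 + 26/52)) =sqrt(258)/3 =5.35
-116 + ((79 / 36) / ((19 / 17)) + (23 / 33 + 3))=-830195 / 7524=-110.34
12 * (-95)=-1140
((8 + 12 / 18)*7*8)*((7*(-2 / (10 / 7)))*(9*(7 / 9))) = -499408 / 15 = -33293.87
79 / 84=0.94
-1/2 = -0.50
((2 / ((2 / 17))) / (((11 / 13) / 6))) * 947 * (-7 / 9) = -2930018 / 33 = -88788.42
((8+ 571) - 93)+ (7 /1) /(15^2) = 109357 /225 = 486.03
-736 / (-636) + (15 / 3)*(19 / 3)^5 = 656181139 / 12879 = 50949.70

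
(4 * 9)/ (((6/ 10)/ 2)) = 120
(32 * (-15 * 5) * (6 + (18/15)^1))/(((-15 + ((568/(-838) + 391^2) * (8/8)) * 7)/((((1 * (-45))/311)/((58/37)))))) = 0.00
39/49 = 0.80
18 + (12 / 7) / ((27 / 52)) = 1342 / 63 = 21.30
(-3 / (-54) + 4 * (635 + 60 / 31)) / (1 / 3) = 1421671 / 186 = 7643.39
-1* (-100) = 100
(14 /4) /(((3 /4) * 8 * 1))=7 /12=0.58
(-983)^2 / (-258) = -966289 / 258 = -3745.31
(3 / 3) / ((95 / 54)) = 54 / 95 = 0.57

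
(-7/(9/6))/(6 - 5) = -14/3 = -4.67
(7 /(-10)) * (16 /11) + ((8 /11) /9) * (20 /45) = -4376 /4455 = -0.98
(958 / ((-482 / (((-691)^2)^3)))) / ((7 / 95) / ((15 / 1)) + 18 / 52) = -1931932773546758207044950 / 3134687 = -616308031247380745.52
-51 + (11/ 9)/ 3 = -50.59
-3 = -3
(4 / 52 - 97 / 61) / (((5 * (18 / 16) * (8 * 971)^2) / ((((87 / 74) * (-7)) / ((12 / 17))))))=17255 / 331966773372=0.00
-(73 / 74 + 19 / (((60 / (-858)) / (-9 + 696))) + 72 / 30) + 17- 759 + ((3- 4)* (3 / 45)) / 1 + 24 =103194728 / 555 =185936.45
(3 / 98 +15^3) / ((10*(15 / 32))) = 882008 / 1225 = 720.01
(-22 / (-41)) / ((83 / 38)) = 836 / 3403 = 0.25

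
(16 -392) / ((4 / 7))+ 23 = -635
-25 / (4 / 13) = -325 / 4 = -81.25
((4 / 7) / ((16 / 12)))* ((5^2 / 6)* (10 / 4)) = 125 / 28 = 4.46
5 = 5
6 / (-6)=-1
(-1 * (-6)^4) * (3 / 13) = -3888 / 13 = -299.08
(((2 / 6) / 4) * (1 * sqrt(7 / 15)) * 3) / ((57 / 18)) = sqrt(105) / 190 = 0.05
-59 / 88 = -0.67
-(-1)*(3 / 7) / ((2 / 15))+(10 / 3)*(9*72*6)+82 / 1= 182633 / 14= 13045.21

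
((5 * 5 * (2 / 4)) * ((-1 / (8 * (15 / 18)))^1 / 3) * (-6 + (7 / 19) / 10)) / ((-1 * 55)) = -103 / 1520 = -0.07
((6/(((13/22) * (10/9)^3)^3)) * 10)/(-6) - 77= -2630269170859/27462500000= -95.78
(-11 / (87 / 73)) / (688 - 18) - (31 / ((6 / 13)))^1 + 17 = -487503 / 9715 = -50.18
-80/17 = -4.71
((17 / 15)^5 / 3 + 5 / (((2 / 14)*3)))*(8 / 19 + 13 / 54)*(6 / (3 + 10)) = 1000559462 / 266540625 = 3.75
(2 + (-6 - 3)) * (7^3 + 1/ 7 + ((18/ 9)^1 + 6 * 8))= -2752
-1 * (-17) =17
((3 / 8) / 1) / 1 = 0.38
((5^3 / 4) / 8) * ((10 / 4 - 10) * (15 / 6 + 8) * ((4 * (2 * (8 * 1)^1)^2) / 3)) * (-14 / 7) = 210000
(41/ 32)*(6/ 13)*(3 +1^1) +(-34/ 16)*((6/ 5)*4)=-2037/ 260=-7.83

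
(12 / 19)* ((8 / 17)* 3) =288 / 323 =0.89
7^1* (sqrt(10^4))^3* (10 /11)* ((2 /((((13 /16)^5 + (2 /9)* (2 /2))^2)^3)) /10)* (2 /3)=6593125049540693779844139860609501616930816000000 /284712115463160664336634945166024845286371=23157163.65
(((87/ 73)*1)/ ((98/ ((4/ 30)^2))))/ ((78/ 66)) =638/ 3487575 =0.00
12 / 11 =1.09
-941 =-941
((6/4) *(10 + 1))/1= 33/2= 16.50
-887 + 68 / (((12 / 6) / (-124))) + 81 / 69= -117342 / 23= -5101.83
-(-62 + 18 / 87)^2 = -3211264 / 841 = -3818.39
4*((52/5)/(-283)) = -0.15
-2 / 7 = -0.29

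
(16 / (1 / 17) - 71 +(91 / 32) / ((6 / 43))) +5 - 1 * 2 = 224.38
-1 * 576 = -576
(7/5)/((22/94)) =329/55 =5.98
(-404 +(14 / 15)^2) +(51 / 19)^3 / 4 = -2458708469 / 6173100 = -398.29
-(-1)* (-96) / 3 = -32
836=836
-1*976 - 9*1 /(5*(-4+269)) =-976.01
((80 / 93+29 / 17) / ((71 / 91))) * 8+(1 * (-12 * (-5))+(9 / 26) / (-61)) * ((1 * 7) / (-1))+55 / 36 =-418855975451 / 1068180516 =-392.12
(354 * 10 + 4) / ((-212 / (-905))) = 801830 / 53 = 15128.87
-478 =-478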